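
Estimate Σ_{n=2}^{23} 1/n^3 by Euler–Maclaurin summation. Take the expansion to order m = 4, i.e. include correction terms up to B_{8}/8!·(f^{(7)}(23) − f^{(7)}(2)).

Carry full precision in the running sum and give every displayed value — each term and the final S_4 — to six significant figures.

∫_2^23 1/x^3 dx evaluates to 0.124055.
Boundary: ½(f(2) + f(23)) = ½(0.125000 + 8.21895e-05) = 0.0625411.
So far: 0.186596.
Order-1 term: 1/12 · (-1.07204e-05 − (-0.187500)) = 0.0156241.
After k=1: 0.202220.
Order-2 term: −1/720 · (-4.05307e-07 − (-0.937500)) = -0.00130208.
After k=2: 0.200918.
Order-3 term: 1/30240 · (-3.21794e-08 − (-9.84375)) = 0.000325521.
After k=3: 0.201243.
Order-4 term: −1/1209600 · (-4.37980e-09 − (-177.188)) = -0.000146484.

S_4 ≈ 0.201097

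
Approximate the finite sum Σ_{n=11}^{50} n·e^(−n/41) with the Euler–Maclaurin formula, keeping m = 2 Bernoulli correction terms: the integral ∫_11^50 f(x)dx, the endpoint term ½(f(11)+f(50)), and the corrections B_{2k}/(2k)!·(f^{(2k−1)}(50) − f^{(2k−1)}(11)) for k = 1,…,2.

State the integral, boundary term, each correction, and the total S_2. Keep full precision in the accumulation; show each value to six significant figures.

S_2 ≈ 539.803

∫_11^50 x·e^(−x/41) dx evaluates to 528.265.
Boundary: ½(f(11) + f(50)) = ½(8.41152 + 14.7687) = 11.5901.
So far: 539.855.
Correction k=1: B_{2}/2! · (f^{(1)}(50) − f^{(1)}(11)) = 1/12 · (-0.0648382 − 0.559525) = -0.0520303.
Running total after k=1: 539.803.
Correction k=2: B_{4}/4! · (f^{(3)}(50) − f^{(3)}(11)) = −1/720 · (0.000312856 − 0.00124265) = 1.29138e-06.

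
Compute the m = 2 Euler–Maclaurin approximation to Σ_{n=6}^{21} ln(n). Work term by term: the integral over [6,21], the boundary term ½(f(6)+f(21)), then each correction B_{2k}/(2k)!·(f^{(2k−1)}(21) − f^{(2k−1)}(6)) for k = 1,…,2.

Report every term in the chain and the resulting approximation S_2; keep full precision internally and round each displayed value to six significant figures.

Integral: ∫_6^21 ln(x) dx = 38.1844.
Boundary: ½(f(6) + f(21)) = ½(1.79176 + 3.04452) = 2.41814.
So far: 40.6026.
Order-1 term: 1/12 · (0.0476190 − 0.166667) = -0.00992063.
Partial sum through k=1: 40.5926.
Order-2 term: −1/720 · (0.000215959 − 0.00925926) = 1.25601e-05.

S_2 ≈ 40.5926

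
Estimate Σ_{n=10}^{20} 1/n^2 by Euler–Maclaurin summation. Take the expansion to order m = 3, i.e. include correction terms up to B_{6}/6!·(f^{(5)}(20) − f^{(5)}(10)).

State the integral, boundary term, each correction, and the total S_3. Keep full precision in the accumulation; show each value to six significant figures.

S_3 ≈ 0.0563955

Integral: ∫_10^20 1/x^2 dx = 0.0500000.
½[f(10) + f(20)] = ½[0.0100000 + 0.00250000] = 0.00625000.
Running total after boundary: 0.0562500.
Order-1 term: 1/12 · (-0.000250000 − (-0.00200000)) = 0.000145833.
Running total after k=1: 0.0563958.
Order-2 term: −1/720 · (-7.50000e-06 − (-0.000240000)) = -3.22917e-07.
Running total after k=2: 0.0563955.
Order-3 term: 1/30240 · (-5.62500e-07 − (-7.20000e-05)) = 2.36235e-09.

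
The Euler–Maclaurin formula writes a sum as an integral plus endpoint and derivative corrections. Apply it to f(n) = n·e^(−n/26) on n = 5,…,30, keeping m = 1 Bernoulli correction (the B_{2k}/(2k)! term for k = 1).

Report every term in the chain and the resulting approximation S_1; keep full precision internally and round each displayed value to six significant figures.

∫_5^30 x·e^(−x/26) dx evaluates to 205.739.
Boundary: ½(f(5) + f(30)) = ½(4.12526 + 9.46264) = 6.79395.
So far: 212.533.
Order-1 term: 1/12 · (-0.0485263 − 0.666389) = -0.0595763.

S_1 ≈ 212.474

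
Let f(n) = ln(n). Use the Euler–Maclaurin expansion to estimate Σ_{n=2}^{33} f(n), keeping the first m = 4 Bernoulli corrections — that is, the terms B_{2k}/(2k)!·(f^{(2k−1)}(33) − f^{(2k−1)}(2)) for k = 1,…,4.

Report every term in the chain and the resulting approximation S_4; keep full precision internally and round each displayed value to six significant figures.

S_4 ≈ 85.0545

Integral: ∫_2^33 ln(x) dx = 82.9985.
½[f(2) + f(33)] = ½[0.693147 + 3.49651] = 2.09483.
Running total after boundary: 85.0933.
Order-1 term: 1/12 · (0.0303030 − 0.500000) = -0.0391414.
After k=1: 85.0541.
Order-2 term: −1/720 · (5.56529e-05 − 0.250000) = 0.000347145.
After k=2: 85.0545.
Order-3 term: 1/30240 · (6.13256e-07 − 0.750000) = -2.48016e-05.
After k=3: 85.0545.
Order-4 term: −1/1209600 · (1.68941e-08 − 5.62500) = 4.65030e-06.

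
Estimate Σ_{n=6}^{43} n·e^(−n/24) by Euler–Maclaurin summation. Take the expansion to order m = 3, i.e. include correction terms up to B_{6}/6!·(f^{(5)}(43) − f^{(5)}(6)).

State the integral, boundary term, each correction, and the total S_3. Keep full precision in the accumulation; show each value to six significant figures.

S_3 ≈ 298.572

Integral: ∫_6^43 x·e^(−x/24) dx = 292.712.
½[f(6) + f(43)] = ½[4.67280 + 7.16733] = 5.92007.
Running total after boundary: 298.632.
Order-1 term: 1/12 · (-0.131957 − 0.584101) = -0.0596714.
Running total after k=1: 298.572.
Order-2 term: −1/720 · (0.000349666 − 0.00371823) = 4.67857e-06.
Running total after k=2: 298.572.
Order-3 term: 1/30240 · (1.61185e-06 − 1.11500e-05) = -3.15415e-10.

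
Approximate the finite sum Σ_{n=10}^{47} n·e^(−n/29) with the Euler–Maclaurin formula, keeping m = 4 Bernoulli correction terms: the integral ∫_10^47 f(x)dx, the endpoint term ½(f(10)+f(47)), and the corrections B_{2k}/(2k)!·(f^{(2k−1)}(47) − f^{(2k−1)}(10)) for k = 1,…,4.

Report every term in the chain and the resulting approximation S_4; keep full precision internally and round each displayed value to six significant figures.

S_4 ≈ 373.408

∫_10^47 x·e^(−x/29) dx evaluates to 365.267.
½[f(10) + f(47)] = ½[7.08342 + 9.29483] = 8.18913.
So far: 373.456.
Correction k=1: B_{2}/2! · (f^{(1)}(47) − f^{(1)}(10)) = 1/12 · (-0.122749 − 0.464086) = -0.0489030.
Running total after k=1: 373.408.
Correction k=2: B_{4}/4! · (f^{(3)}(47) − f^{(3)}(10)) = −1/720 · (0.000324347 − 0.00223635) = 2.65556e-06.
Running total after k=2: 373.408.
Correction k=3: B_{6}/6! · (f^{(5)}(47) − f^{(5)}(10)) = 1/30240 · (9.44886e-07 − 4.66216e-06) = -1.22926e-10.
Running total after k=3: 373.408.
Correction k=4: B_{8}/8! · (f^{(7)}(47) − f^{(7)}(10)) = −1/1209600 · (1.78847e-09 − 7.92528e-09) = 5.07342e-15.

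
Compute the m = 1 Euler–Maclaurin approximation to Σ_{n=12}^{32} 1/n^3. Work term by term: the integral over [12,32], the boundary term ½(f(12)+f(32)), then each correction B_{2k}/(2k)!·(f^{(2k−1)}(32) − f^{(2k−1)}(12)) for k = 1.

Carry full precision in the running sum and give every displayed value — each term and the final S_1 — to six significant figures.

Integral: ∫_12^32 1/x^3 dx = 0.00298394.
Endpoint term: (f(12) + f(32))/2 = (0.000578704 + 3.05176e-05)/2 = 0.000304611.
So far: 0.00328855.
Order-1 term: 1/12 · (-2.86102e-06 − (-0.000144676)) = 1.18179e-05.

S_1 ≈ 0.00330037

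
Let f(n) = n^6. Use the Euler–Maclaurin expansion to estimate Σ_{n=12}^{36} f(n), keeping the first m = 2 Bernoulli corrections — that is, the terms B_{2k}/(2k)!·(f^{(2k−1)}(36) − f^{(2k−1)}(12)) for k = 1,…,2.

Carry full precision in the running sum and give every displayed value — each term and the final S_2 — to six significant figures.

Integral: ∫_12^36 x^6 dx = 1.11898e+10.
½[f(12) + f(36)] = ½[2.98598e+06 + 2.17678e+09] = 1.08988e+09.
So far: 1.22796e+10.
Order-1 term: 1/12 · (3.62797e+08 − 1.49299e+06) = 3.01087e+07.
Running total after k=1: 1.23098e+10.
Order-2 term: −1/720 · (5.59872e+06 − 207360) = -7488.00.

S_2 ≈ 1.23097e+10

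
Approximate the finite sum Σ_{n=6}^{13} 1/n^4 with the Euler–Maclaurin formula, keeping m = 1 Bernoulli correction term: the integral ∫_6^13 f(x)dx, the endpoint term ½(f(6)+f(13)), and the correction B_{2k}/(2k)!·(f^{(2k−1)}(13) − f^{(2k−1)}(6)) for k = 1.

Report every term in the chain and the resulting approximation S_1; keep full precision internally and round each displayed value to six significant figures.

S_1 ≈ 0.00183677

Integral: ∫_6^13 1/x^4 dx = 0.00139149.
½[f(6) + f(13)] = ½[0.000771605 + 3.50128e-05] = 0.000403309.
Running total after boundary: 0.00179480.
Correction k=1: B_{2}/2! · (f^{(1)}(13) − f^{(1)}(6)) = 1/12 · (-1.07732e-05 − (-0.000514403)) = 4.19692e-05.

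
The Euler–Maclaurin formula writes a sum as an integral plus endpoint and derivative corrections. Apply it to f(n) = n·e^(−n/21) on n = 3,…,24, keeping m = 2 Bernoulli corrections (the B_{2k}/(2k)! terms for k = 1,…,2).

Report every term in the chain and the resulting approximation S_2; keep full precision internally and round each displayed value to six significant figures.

Integral: ∫_3^24 x·e^(−x/21) dx = 135.540.
Boundary: ½(f(3) + f(24)) = ½(2.60063 + 7.65376) = 5.12720.
So far: 140.667.
k=1: B_{2}/(2)! × [f^{(1)}(24) − f^{(1)}(3)] = 1/12 × (-0.0455581 − 0.743038) = -0.0657164.
Running total after k=1: 140.601.
k=2: B_{4}/(4)! × [f^{(3)}(24) − f^{(3)}(3)] = −1/720 × (0.00134298 − 0.00561631) = 5.93518e-06.

S_2 ≈ 140.601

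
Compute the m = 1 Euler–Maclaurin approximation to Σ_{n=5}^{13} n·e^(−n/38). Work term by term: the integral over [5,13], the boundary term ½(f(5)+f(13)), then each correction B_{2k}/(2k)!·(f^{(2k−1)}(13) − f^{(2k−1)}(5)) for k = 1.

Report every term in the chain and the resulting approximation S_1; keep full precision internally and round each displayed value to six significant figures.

Integral: ∫_5^13 x·e^(−x/38) dx = 56.0343.
Boundary: ½(f(5) + f(13)) = ½(4.38355 + 9.23355) = 6.80855.
So far: 62.8429.
Order-1 term: 1/12 · (0.467285 − 0.761353) = -0.0245057.

S_1 ≈ 62.8184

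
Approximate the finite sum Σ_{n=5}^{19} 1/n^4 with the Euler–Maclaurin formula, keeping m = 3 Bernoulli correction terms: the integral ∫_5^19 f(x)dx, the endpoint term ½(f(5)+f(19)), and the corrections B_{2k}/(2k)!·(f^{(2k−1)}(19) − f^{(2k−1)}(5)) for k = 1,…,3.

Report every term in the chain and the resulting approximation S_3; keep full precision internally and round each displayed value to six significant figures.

The integral term ∫_5^19 1/x^4 dx = 0.00261807.
½[f(5) + f(19)] = ½[0.00160000 + 7.67336e-06] = 0.000803837.
Integral + boundary = 0.00342191.
Order-1 term: 1/12 · (-1.61544e-06 − (-0.00128000)) = 0.000106532.
Partial sum through k=1: 0.00352844.
Order-2 term: −1/720 · (-1.34247e-07 − (-0.00153600)) = -2.13315e-06.
Partial sum through k=2: 0.00352630.
Order-3 term: 1/30240 · (-2.08251e-08 − (-0.00344064)) = 1.13777e-07.

S_3 ≈ 0.00352642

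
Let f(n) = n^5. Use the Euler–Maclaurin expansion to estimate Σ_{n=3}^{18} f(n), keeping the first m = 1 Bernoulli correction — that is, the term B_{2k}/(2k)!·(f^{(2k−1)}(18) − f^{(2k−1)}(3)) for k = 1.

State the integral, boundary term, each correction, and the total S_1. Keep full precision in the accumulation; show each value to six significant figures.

S_1 ≈ 6.65719e+06

The integral term ∫_3^18 x^5 dx = 5.66858e+06.
Boundary: ½(f(3) + f(18)) = ½(243.000 + 1.88957e+06) = 944906.
So far: 6.61349e+06.
Order-1 term: 1/12 · (524880 − 405.000) = 43706.2.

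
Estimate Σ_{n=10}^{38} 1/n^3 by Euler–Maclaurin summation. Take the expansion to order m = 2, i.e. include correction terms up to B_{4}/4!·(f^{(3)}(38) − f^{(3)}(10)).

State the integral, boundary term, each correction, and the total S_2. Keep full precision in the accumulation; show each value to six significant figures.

S_2 ≈ 0.00518765

Integral: ∫_10^38 1/x^3 dx = 0.00465374.
½[f(10) + f(38)] = ½[0.00100000 + 1.82242e-05] = 0.000509112.
Running total after boundary: 0.00516285.
Correction k=1: B_{2}/2! · (f^{(1)}(38) − f^{(1)}(10)) = 1/12 · (-1.43876e-06 − (-0.000300000)) = 2.48801e-05.
After k=1: 0.00518773.
Correction k=2: B_{4}/4! · (f^{(3)}(38) − f^{(3)}(10)) = −1/720 · (-1.99274e-08 − (-6.00000e-05)) = -8.33057e-08.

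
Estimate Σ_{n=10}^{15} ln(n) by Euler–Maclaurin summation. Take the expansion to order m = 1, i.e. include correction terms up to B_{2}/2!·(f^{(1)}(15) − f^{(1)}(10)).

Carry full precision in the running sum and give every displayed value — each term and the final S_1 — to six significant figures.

∫_10^15 ln(x) dx evaluates to 12.5949.
Endpoint term: (f(10) + f(15))/2 = (2.30259 + 2.70805)/2 = 2.50532.
Running total after boundary: 15.1002.
k=1: B_{2}/(2)! × [f^{(1)}(15) − f^{(1)}(10)] = 1/12 × (0.0666667 − 0.100000) = -0.00277778.

S_1 ≈ 15.0974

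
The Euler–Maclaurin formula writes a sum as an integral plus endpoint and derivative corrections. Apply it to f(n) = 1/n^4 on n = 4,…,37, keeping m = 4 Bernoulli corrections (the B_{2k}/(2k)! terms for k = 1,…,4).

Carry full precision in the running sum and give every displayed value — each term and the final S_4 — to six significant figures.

∫_4^37 1/x^4 dx evaluates to 0.00520175.
½[f(4) + f(37)] = ½[0.00390625 + 5.33572e-07] = 0.00195339.
Running total after boundary: 0.00715514.
Order-1 term: 1/12 · (-5.76835e-08 − (-0.00390625)) = 0.000325516.
Running total after k=1: 0.00748066.
Order-2 term: −1/720 · (-1.26406e-09 − (-0.00732422)) = -1.01725e-05.
Running total after k=2: 0.00747049.
Order-3 term: 1/30240 · (-5.17075e-11 − (-0.0256348)) = 8.47711e-07.
Running total after k=3: 0.00747134.
Order-4 term: −1/1209600 · (-3.39933e-12 − (-0.144196)) = -1.19209e-07.

S_4 ≈ 0.00747122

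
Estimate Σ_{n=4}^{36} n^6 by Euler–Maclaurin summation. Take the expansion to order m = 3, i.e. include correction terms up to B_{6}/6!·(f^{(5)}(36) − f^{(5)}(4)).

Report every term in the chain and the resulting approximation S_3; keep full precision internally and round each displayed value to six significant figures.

S_3 ≈ 1.23135e+10

Integral: ∫_4^36 x^6 dx = 1.11949e+10.
½[f(4) + f(36)] = ½[4096.00 + 2.17678e+09] = 1.08839e+09.
So far: 1.22833e+10.
Correction k=1: B_{2}/2! · (f^{(1)}(36) − f^{(1)}(4)) = 1/12 · (3.62797e+08 − 6144.00) = 3.02326e+07.
Running total after k=1: 1.23135e+10.
Correction k=2: B_{4}/4! · (f^{(3)}(36) − f^{(3)}(4)) = −1/720 · (5.59872e+06 − 7680.00) = -7765.33.
Running total after k=2: 1.23135e+10.
Correction k=3: B_{6}/6! · (f^{(5)}(36) − f^{(5)}(4)) = 1/30240 · (25920.0 − 2880.00) = 0.761905.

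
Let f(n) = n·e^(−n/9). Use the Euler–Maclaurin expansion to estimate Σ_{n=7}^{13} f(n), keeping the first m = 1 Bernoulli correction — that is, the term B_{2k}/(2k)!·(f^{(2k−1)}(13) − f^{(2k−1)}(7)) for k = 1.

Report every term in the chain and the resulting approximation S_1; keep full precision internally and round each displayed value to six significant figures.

∫_7^13 x·e^(−x/9) dx evaluates to 19.4537.
Boundary: ½(f(7) + f(13)) = ½(3.21598 + 3.06640) = 3.14119.
Running total after boundary: 22.5948.
Correction k=1: B_{2}/2! · (f^{(1)}(13) − f^{(1)}(7)) = 1/12 · (-0.104834 − 0.102095) = -0.0172441.

S_1 ≈ 22.5776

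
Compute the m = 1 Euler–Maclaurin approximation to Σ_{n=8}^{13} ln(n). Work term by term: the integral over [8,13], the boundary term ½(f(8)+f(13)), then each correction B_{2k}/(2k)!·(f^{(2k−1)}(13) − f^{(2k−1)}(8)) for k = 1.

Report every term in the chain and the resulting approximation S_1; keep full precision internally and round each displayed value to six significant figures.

Integral: ∫_8^13 ln(x) dx = 11.7088.
½[f(8) + f(13)] = ½[2.07944 + 2.56495] = 2.32220.
So far: 14.0310.
k=1: B_{2}/(2)! × [f^{(1)}(13) − f^{(1)}(8)] = 1/12 × (0.0769231 − 0.125000) = -0.00400641.

S_1 ≈ 14.0270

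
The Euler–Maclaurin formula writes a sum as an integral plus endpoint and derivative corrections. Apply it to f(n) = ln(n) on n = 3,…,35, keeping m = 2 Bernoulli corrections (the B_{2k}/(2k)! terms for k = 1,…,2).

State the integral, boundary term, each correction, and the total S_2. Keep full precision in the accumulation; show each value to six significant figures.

S_2 ≈ 91.4430

∫_3^35 ln(x) dx evaluates to 89.1413.
Boundary: ½(f(3) + f(35)) = ½(1.09861 + 3.55535) = 2.32698.
Integral + boundary = 91.4683.
Correction k=1: B_{2}/2! · (f^{(1)}(35) − f^{(1)}(3)) = 1/12 · (0.0285714 − 0.333333) = -0.0253968.
After k=1: 91.4429.
Correction k=2: B_{4}/4! · (f^{(3)}(35) − f^{(3)}(3)) = −1/720 · (4.66472e-05 − 0.0740741) = 0.000102816.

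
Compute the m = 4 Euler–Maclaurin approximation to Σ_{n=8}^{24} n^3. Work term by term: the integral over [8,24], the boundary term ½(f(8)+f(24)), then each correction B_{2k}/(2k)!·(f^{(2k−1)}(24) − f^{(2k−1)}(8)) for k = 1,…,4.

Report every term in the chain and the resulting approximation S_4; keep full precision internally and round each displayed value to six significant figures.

S_4 ≈ 89216.0

The integral term ∫_8^24 x^3 dx = 81920.0.
Boundary: ½(f(8) + f(24)) = ½(512.000 + 13824.0) = 7168.00.
Integral + boundary = 89088.0.
Correction k=1: B_{2}/2! · (f^{(1)}(24) − f^{(1)}(8)) = 1/12 · (1728.00 − 192.000) = 128.000.
After k=1: 89216.0.
Correction k=2: B_{4}/4! · (f^{(3)}(24) − f^{(3)}(8)) = −1/720 · (6.00000 − 6.00000) = 0.00000.
After k=2: 89216.0.
Correction k=3: B_{6}/6! · (f^{(5)}(24) − f^{(5)}(8)) = 1/30240 · (0.00000 − 0.00000) = 0.00000.
After k=3: 89216.0.
Correction k=4: B_{8}/8! · (f^{(7)}(24) − f^{(7)}(8)) = −1/1209600 · (0.00000 − 0.00000) = 0.00000.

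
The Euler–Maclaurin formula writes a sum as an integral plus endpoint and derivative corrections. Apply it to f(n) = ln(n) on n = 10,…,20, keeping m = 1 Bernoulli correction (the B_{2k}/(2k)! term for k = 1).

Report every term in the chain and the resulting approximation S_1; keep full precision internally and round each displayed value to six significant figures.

Integral: ∫_10^20 ln(x) dx = 26.8888.
½[f(10) + f(20)] = ½[2.30259 + 2.99573] = 2.64916.
Running total after boundary: 29.5380.
Order-1 term: 1/12 · (0.0500000 − 0.100000) = -0.00416667.

S_1 ≈ 29.5338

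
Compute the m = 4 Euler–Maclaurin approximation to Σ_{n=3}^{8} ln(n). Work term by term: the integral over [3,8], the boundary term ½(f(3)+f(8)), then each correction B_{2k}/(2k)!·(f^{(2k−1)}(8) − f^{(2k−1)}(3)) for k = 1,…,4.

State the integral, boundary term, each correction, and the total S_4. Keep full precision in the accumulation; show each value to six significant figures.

The integral term ∫_3^8 ln(x) dx = 8.33970.
Boundary: ½(f(3) + f(8)) = ½(1.09861 + 2.07944) = 1.58903.
Running total after boundary: 9.92872.
k=1: B_{2}/(2)! × [f^{(1)}(8) − f^{(1)}(3)] = 1/12 × (0.125000 − 0.333333) = -0.0173611.
Partial sum through k=1: 9.91136.
k=2: B_{4}/(4)! × [f^{(3)}(8) − f^{(3)}(3)] = −1/720 × (0.00390625 − 0.0740741) = 9.74553e-05.
Partial sum through k=2: 9.91146.
k=3: B_{6}/(6)! × [f^{(5)}(8) − f^{(5)}(3)] = 1/30240 × (0.000732422 − 0.0987654) = -3.24183e-06.
Partial sum through k=3: 9.91146.
k=4: B_{8}/(8)! × [f^{(7)}(8) − f^{(7)}(3)] = −1/1209600 × (0.000343323 − 0.329218) = 2.71887e-07.

S_4 ≈ 9.91146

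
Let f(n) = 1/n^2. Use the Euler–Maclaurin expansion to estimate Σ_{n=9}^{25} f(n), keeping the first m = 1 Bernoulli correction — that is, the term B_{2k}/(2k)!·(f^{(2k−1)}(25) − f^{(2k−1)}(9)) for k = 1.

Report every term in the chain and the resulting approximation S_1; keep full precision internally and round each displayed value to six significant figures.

∫_9^25 1/x^2 dx evaluates to 0.0711111.
Boundary: ½(f(9) + f(25)) = ½(0.0123457 + 0.00160000) = 0.00697284.
So far: 0.0780840.
Order-1 term: 1/12 · (-0.000128000 − (-0.00274348)) = 0.000217957.

S_1 ≈ 0.0783019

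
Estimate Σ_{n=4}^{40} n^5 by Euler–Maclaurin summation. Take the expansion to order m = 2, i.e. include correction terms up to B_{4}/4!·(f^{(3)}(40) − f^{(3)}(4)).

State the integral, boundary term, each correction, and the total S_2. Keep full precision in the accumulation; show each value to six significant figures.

S_2 ≈ 7.34933e+08

∫_4^40 x^5 dx evaluates to 6.82666e+08.
Endpoint term: (f(4) + f(40))/2 = (1024.00 + 1.02400e+08)/2 = 5.12005e+07.
Running total after boundary: 7.33866e+08.
Correction k=1: B_{2}/2! · (f^{(1)}(40) − f^{(1)}(4)) = 1/12 · (1.28000e+07 − 1280.00) = 1.06656e+06.
Running total after k=1: 7.34933e+08.
Correction k=2: B_{4}/4! · (f^{(3)}(40) − f^{(3)}(4)) = −1/720 · (96000.0 − 960.000) = -132.000.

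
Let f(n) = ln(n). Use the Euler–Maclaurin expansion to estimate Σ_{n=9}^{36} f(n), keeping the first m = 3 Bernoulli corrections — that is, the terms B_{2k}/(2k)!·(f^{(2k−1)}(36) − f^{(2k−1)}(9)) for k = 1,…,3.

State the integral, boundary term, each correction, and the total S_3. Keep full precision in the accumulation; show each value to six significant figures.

S_3 ≈ 85.1151

∫_9^36 ln(x) dx evaluates to 82.2317.
½[f(9) + f(36)] = ½[2.19722 + 3.58352] = 2.89037.
So far: 85.1220.
k=1: B_{2}/(2)! × [f^{(1)}(36) − f^{(1)}(9)] = 1/12 × (0.0277778 − 0.111111) = -0.00694444.
After k=1: 85.1151.
k=2: B_{4}/(4)! × [f^{(3)}(36) − f^{(3)}(9)] = −1/720 × (4.28669e-05 − 0.00274348) = 3.75086e-06.
After k=2: 85.1151.
k=3: B_{6}/(6)! × [f^{(5)}(36) − f^{(5)}(9)] = 1/30240 × (3.96916e-07 − 0.000406442) = -1.34274e-08.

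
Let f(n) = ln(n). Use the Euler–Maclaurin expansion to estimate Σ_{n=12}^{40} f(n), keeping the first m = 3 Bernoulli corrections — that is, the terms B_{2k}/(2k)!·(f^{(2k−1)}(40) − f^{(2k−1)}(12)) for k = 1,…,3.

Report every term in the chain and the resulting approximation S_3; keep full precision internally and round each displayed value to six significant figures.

S_3 ≈ 92.8183

∫_12^40 ln(x) dx evaluates to 89.7363.
½[f(12) + f(40)] = ½[2.48491 + 3.68888] = 3.08689.
Integral + boundary = 92.8232.
Correction k=1: B_{2}/2! · (f^{(1)}(40) − f^{(1)}(12)) = 1/12 · (0.0250000 − 0.0833333) = -0.00486111.
Running total after k=1: 92.8183.
Correction k=2: B_{4}/4! · (f^{(3)}(40) − f^{(3)}(12)) = −1/720 · (3.12500e-05 − 0.00115741) = 1.56411e-06.
Running total after k=2: 92.8183.
Correction k=3: B_{6}/6! · (f^{(5)}(40) − f^{(5)}(12)) = 1/30240 · (2.34375e-07 − 9.64506e-05) = -3.18175e-09.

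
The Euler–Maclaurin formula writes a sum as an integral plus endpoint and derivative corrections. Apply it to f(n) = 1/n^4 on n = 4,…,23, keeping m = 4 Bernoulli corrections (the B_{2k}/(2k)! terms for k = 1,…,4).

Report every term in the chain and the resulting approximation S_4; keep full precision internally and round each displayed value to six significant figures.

∫_4^23 1/x^4 dx evaluates to 0.00518094.
Boundary: ½(f(4) + f(23)) = ½(0.00390625 + 3.57346e-06) = 0.00195491.
Integral + boundary = 0.00713585.
k=1: B_{2}/(2)! × [f^{(1)}(23) − f^{(1)}(4)] = 1/12 × (-6.21471e-07 − (-0.00390625)) = 0.000325469.
Running total after k=1: 0.00746132.
k=2: B_{4}/(4)! × [f^{(3)}(23) − f^{(3)}(4)] = −1/720 × (-3.52441e-08 − (-0.00732422)) = -1.01725e-05.
Running total after k=2: 0.00745115.
k=3: B_{6}/(6)! × [f^{(5)}(23) − f^{(5)}(4)] = 1/30240 × (-3.73094e-09 − (-0.0256348)) = 8.47710e-07.
Running total after k=3: 0.00745199.
k=4: B_{8}/(8)! × [f^{(7)}(23) − f^{(7)}(4)] = −1/1209600 × (-6.34754e-10 − (-0.144196)) = -1.19209e-07.

S_4 ≈ 0.00745187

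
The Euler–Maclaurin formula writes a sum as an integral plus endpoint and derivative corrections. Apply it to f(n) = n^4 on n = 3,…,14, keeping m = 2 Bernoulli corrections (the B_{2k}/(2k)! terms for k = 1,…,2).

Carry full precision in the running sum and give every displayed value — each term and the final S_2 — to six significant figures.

S_2 ≈ 127670

∫_3^14 x^4 dx evaluates to 107516.
½[f(3) + f(14)] = ½[81.0000 + 38416.0] = 19248.5.
Running total after boundary: 126765.
k=1: B_{2}/(2)! × [f^{(1)}(14) − f^{(1)}(3)] = 1/12 × (10976.0 − 108.000) = 905.667.
Partial sum through k=1: 127670.
k=2: B_{4}/(4)! × [f^{(3)}(14) − f^{(3)}(3)] = −1/720 × (336.000 − 72.0000) = -0.366667.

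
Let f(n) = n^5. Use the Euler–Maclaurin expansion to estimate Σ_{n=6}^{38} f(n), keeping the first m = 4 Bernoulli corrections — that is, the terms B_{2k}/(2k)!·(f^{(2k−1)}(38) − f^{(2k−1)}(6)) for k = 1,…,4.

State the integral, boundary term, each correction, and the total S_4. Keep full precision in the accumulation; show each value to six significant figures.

S_4 ≈ 5.42305e+08

∫_6^38 x^5 dx evaluates to 5.01815e+08.
½[f(6) + f(38)] = ½[7776.00 + 7.92352e+07] = 3.96215e+07.
So far: 5.41436e+08.
Order-1 term: 1/12 · (1.04257e+07 − 6480.00) = 868267.
Partial sum through k=1: 5.42305e+08.
Order-2 term: −1/720 · (86640.0 − 2160.00) = -117.333.
Partial sum through k=2: 5.42305e+08.
Order-3 term: 1/30240 · (120.000 − 120.000) = 0.00000.
Partial sum through k=3: 5.42305e+08.
Order-4 term: −1/1209600 · (0.00000 − 0.00000) = 0.00000.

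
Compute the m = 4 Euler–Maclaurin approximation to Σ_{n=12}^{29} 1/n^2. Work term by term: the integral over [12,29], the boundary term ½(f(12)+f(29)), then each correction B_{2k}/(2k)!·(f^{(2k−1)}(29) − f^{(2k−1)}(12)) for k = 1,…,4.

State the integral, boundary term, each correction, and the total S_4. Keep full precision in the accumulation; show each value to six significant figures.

Integral: ∫_12^29 1/x^2 dx = 0.0488506.
Boundary: ½(f(12) + f(29)) = ½(0.00694444 + 0.00118906) = 0.00406675.
Running total after boundary: 0.0529173.
k=1: B_{2}/(2)! × [f^{(1)}(29) − f^{(1)}(12)] = 1/12 × (-8.20042e-05 − (-0.00115741)) = 8.96169e-05.
Running total after k=1: 0.0530069.
k=2: B_{4}/(4)! × [f^{(3)}(29) − f^{(3)}(12)] = −1/720 × (-1.17010e-06 − (-9.64506e-05)) = -1.32334e-07.
Running total after k=2: 0.0530068.
k=3: B_{6}/(6)! × [f^{(5)}(29) − f^{(5)}(12)] = 1/30240 × (-4.17394e-08 − (-2.00939e-05)) = 6.63100e-10.
Running total after k=3: 0.0530068.
k=4: B_{8}/(8)! × [f^{(7)}(29) − f^{(7)}(12)] = −1/1209600 × (-2.77932e-09 − (-7.81429e-06)) = -6.45793e-12.

S_4 ≈ 0.0530068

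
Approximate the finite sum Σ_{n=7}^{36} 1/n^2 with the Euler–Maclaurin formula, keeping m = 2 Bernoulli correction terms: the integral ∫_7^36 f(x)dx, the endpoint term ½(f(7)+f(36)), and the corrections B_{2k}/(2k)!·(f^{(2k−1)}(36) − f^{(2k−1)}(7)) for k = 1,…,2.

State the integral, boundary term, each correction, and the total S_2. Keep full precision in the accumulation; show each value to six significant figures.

∫_7^36 1/x^2 dx evaluates to 0.115079.
Boundary: ½(f(7) + f(36)) = ½(0.0204082 + 0.000771605) = 0.0105899.
Integral + boundary = 0.125669.
k=1: B_{2}/(2)! × [f^{(1)}(36) − f^{(1)}(7)] = 1/12 × (-4.28669e-05 − (-0.00583090)) = 0.000482336.
After k=1: 0.126152.
k=2: B_{4}/(4)! × [f^{(3)}(36) − f^{(3)}(7)] = −1/720 × (-3.96916e-07 − (-0.00142798)) = -1.98275e-06.

S_2 ≈ 0.126150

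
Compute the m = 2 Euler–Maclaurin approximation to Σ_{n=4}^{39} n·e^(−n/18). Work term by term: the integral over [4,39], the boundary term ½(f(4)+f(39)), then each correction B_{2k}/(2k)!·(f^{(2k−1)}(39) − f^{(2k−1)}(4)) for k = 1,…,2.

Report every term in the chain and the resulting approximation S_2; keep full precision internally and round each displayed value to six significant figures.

S_2 ≈ 203.327

The integral term ∫_4^39 x·e^(−x/18) dx = 199.555.
½[f(4) + f(39)] = ½[3.20295 + 4.46779] = 3.83537.
Integral + boundary = 203.390.
Order-1 term: 1/12 · (-0.133652 − 0.622796) = -0.0630373.
After k=1: 203.327.
Order-2 term: −1/720 · (0.000294647 − 0.00686503) = 9.12554e-06.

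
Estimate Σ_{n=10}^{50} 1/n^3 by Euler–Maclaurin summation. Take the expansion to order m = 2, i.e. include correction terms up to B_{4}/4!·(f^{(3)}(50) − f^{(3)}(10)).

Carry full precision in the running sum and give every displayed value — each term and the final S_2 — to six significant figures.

The integral term ∫_10^50 1/x^3 dx = 0.00480000.
Boundary: ½(f(10) + f(50)) = ½(0.00100000 + 8.00000e-06) = 0.000504000.
Integral + boundary = 0.00530400.
k=1: B_{2}/(2)! × [f^{(1)}(50) − f^{(1)}(10)] = 1/12 × (-4.80000e-07 − (-0.000300000)) = 2.49600e-05.
After k=1: 0.00532896.
k=2: B_{4}/(4)! × [f^{(3)}(50) − f^{(3)}(10)] = −1/720 × (-3.84000e-09 − (-6.00000e-05)) = -8.33280e-08.

S_2 ≈ 0.00532888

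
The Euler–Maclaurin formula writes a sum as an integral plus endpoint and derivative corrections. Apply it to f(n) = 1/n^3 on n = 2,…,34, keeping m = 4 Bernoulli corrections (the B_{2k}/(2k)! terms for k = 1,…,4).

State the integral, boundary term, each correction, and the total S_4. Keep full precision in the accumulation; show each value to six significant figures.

S_4 ≈ 0.201582

∫_2^34 1/x^3 dx evaluates to 0.124567.
Boundary: ½(f(2) + f(34)) = ½(0.125000 + 2.54427e-05) = 0.0625127.
Running total after boundary: 0.187080.
k=1: B_{2}/(2)! × [f^{(1)}(34) − f^{(1)}(2)] = 1/12 × (-2.24494e-06 − (-0.187500)) = 0.0156248.
Partial sum through k=1: 0.202705.
k=2: B_{4}/(4)! × [f^{(3)}(34) − f^{(3)}(2)] = −1/720 × (-3.88399e-08 − (-0.937500)) = -0.00130208.
Partial sum through k=2: 0.201403.
k=3: B_{6}/(6)! × [f^{(5)}(34) − f^{(5)}(2)] = 1/30240 × (-1.41114e-09 − (-9.84375)) = 0.000325521.
Partial sum through k=3: 0.201728.
k=4: B_{8}/(8)! × [f^{(7)}(34) − f^{(7)}(2)] = −1/1209600 × (-8.78909e-11 − (-177.188)) = -0.000146484.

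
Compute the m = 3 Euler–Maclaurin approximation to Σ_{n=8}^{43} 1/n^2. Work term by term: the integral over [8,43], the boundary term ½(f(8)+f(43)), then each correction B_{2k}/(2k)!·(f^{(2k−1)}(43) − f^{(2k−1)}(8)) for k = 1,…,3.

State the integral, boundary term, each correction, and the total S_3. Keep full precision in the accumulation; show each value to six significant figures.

S_3 ≈ 0.110150

∫_8^43 1/x^2 dx evaluates to 0.101744.
Endpoint term: (f(8) + f(43))/2 = (0.0156250 + 0.000540833)/2 = 0.00808292.
Integral + boundary = 0.109827.
Correction k=1: B_{2}/2! · (f^{(1)}(43) − f^{(1)}(8)) = 1/12 · (-2.51550e-05 − (-0.00390625)) = 0.000323425.
After k=1: 0.110151.
Correction k=2: B_{4}/4! · (f^{(3)}(43) − f^{(3)}(8)) = −1/720 · (-1.63256e-07 − (-0.000732422)) = -1.01703e-06.
After k=2: 0.110150.
Correction k=3: B_{6}/6! · (f^{(5)}(43) − f^{(5)}(8)) = 1/30240 · (-2.64883e-09 − (-0.000343323)) = 1.13532e-08.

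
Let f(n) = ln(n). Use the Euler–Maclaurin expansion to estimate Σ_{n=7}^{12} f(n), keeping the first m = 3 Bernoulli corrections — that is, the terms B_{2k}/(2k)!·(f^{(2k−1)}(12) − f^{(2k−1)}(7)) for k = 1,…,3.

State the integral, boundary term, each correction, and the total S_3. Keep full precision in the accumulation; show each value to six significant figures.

S_3 ≈ 13.4080

∫_7^12 ln(x) dx evaluates to 11.1975.
Boundary: ½(f(7) + f(12)) = ½(1.94591 + 2.48491) = 2.21541.
So far: 13.4129.
k=1: B_{2}/(2)! × [f^{(1)}(12) − f^{(1)}(7)] = 1/12 × (0.0833333 − 0.142857) = -0.00496032.
Running total after k=1: 13.4080.
k=2: B_{4}/(4)! × [f^{(3)}(12) − f^{(3)}(7)] = −1/720 × (0.00115741 − 0.00583090) = 6.49097e-06.
Running total after k=2: 13.4080.
k=3: B_{6}/(6)! × [f^{(5)}(12) − f^{(5)}(7)] = 1/30240 × (9.64506e-05 − 0.00142798) = -4.40319e-08.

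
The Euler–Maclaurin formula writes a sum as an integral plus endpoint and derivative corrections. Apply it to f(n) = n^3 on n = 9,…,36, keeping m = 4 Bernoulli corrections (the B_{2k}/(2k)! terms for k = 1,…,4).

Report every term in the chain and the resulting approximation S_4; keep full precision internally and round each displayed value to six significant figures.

The integral term ∫_9^36 x^3 dx = 418264.
½[f(9) + f(36)] = ½[729.000 + 46656.0] = 23692.5.
Integral + boundary = 441956.
Order-1 term: 1/12 · (3888.00 − 243.000) = 303.750.
After k=1: 442260.
Order-2 term: −1/720 · (6.00000 − 6.00000) = 0.00000.
After k=2: 442260.
Order-3 term: 1/30240 · (0.00000 − 0.00000) = 0.00000.
After k=3: 442260.
Order-4 term: −1/1209600 · (0.00000 − 0.00000) = 0.00000.

S_4 ≈ 442260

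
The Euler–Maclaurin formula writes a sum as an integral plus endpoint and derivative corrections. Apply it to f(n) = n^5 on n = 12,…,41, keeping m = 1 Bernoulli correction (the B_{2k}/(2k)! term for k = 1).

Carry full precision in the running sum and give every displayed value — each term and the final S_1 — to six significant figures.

∫_12^41 x^5 dx evaluates to 7.91186e+08.
½[f(12) + f(41)] = ½[248832 + 1.15856e+08] = 5.80525e+07.
Running total after boundary: 8.49239e+08.
Order-1 term: 1/12 · (1.41288e+07 − 103680) = 1.16876e+06.

S_1 ≈ 8.50408e+08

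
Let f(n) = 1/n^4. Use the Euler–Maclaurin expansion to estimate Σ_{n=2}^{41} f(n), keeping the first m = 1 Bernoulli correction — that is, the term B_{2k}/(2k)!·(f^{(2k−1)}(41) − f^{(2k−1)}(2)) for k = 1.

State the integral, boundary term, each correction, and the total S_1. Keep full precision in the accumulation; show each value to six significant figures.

S_1 ≈ 0.0833287

Integral: ∫_2^41 1/x^4 dx = 0.0416618.
½[f(2) + f(41)] = ½[0.0625000 + 3.53887e-07] = 0.0312502.
Integral + boundary = 0.0729120.
k=1: B_{2}/(2)! × [f^{(1)}(41) − f^{(1)}(2)] = 1/12 × (-3.45256e-08 − (-0.125000)) = 0.0104167.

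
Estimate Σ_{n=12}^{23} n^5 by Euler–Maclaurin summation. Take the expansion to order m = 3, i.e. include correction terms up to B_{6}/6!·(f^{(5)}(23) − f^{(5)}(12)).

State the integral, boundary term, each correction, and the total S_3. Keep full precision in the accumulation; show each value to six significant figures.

S_3 ≈ 2.76255e+07

∫_12^23 x^5 dx evaluates to 2.41750e+07.
½[f(12) + f(23)] = ½[248832 + 6.43634e+06] = 3.34259e+06.
Integral + boundary = 2.75176e+07.
Correction k=1: B_{2}/2! · (f^{(1)}(23) − f^{(1)}(12)) = 1/12 · (1.39920e+06 − 103680) = 107960.
After k=1: 2.76255e+07.
Correction k=2: B_{4}/4! · (f^{(3)}(23) − f^{(3)}(12)) = −1/720 · (31740.0 − 8640.00) = -32.0833.
After k=2: 2.76255e+07.
Correction k=3: B_{6}/6! · (f^{(5)}(23) − f^{(5)}(12)) = 1/30240 · (120.000 − 120.000) = 0.00000.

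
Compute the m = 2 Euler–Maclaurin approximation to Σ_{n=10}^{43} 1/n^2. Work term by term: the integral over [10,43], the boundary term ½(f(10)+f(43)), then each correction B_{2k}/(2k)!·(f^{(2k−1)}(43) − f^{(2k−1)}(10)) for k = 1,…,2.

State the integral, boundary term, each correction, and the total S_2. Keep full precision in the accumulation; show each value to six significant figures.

S_2 ≈ 0.0821788

∫_10^43 1/x^2 dx evaluates to 0.0767442.
Endpoint term: (f(10) + f(43))/2 = (0.0100000 + 0.000540833)/2 = 0.00527042.
So far: 0.0820146.
k=1: B_{2}/(2)! × [f^{(1)}(43) − f^{(1)}(10)] = 1/12 × (-2.51550e-05 − (-0.00200000)) = 0.000164570.
Running total after k=1: 0.0821792.
k=2: B_{4}/(4)! × [f^{(3)}(43) − f^{(3)}(10)] = −1/720 × (-1.63256e-07 − (-0.000240000)) = -3.33107e-07.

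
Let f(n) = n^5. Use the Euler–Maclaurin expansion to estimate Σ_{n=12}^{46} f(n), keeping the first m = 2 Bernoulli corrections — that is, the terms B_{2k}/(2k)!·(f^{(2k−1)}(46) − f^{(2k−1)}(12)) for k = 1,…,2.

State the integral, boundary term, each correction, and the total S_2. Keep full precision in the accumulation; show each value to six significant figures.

S_2 ≈ 1.68351e+09

∫_12^46 x^5 dx evaluates to 1.57855e+09.
½[f(12) + f(46)] = ½[248832 + 2.05963e+08] = 1.03106e+08.
Integral + boundary = 1.68166e+09.
Correction k=1: B_{2}/2! · (f^{(1)}(46) − f^{(1)}(12)) = 1/12 · (2.23873e+07 − 103680) = 1.85697e+06.
Partial sum through k=1: 1.68351e+09.
Correction k=2: B_{4}/4! · (f^{(3)}(46) − f^{(3)}(12)) = −1/720 · (126960 − 8640.00) = -164.333.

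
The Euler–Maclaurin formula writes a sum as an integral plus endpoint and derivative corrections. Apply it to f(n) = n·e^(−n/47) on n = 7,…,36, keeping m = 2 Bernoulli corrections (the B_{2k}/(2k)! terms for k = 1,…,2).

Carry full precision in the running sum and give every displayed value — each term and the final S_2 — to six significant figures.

The integral term ∫_7^36 x·e^(−x/47) dx = 373.272.
½[f(7) + f(36)] = ½[6.03137 + 16.7360] = 11.3837.
So far: 384.655.
k=1: B_{2}/(2)! × [f^{(1)}(36) − f^{(1)}(7)] = 1/12 × (0.108804 − 0.733297) = -0.0520411.
After k=1: 384.603.
k=2: B_{4}/(4)! × [f^{(3)}(36) − f^{(3)}(7)] = −1/720 × (0.000470159 − 0.00111206) = 8.91532e-07.

S_2 ≈ 384.603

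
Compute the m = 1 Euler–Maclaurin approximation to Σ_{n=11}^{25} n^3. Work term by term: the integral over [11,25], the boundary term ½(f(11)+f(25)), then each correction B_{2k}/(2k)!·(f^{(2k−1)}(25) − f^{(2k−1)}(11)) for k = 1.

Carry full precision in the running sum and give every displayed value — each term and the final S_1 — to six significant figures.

The integral term ∫_11^25 x^3 dx = 93996.0.
Boundary: ½(f(11) + f(25)) = ½(1331.00 + 15625.0) = 8478.00.
Integral + boundary = 102474.
Correction k=1: B_{2}/2! · (f^{(1)}(25) − f^{(1)}(11)) = 1/12 · (1875.00 − 363.000) = 126.000.

S_1 ≈ 102600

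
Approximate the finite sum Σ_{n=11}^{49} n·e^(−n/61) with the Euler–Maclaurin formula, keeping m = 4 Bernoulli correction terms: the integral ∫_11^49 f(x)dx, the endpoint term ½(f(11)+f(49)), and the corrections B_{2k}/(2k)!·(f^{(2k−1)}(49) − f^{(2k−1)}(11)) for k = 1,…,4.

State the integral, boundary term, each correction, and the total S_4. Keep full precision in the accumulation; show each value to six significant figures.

Integral: ∫_11^49 x·e^(−x/61) dx = 662.176.
Boundary: ½(f(11) + f(49)) = ½(9.18496 + 21.9451) = 15.5650.
Integral + boundary = 677.741.
Correction k=1: B_{2}/2! · (f^{(1)}(49) − f^{(1)}(11)) = 1/12 · (0.0881032 − 0.684423) = -0.0496933.
Running total after k=1: 677.691.
Correction k=2: B_{4}/4! · (f^{(3)}(49) − f^{(3)}(11)) = −1/720 · (0.000264397 − 0.000632737) = 5.11585e-07.
Running total after k=2: 677.691.
Correction k=3: B_{6}/6! · (f^{(5)}(49) − f^{(5)}(11)) = 1/30240 · (1.35747e-07 − 2.90658e-07) = -5.12272e-12.
Running total after k=3: 677.691.
Correction k=4: B_{8}/8! · (f^{(7)}(49) − f^{(7)}(11)) = −1/1209600 · (5.38671e-11 − 1.10527e-10) = 4.68420e-17.

S_4 ≈ 677.691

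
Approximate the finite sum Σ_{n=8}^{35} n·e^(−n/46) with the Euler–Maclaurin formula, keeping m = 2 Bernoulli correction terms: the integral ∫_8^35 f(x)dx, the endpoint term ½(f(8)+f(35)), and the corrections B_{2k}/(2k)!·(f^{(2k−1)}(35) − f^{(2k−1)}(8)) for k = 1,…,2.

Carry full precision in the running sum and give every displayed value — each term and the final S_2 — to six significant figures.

Integral: ∫_8^35 x·e^(−x/46) dx = 346.468.
½[f(8) + f(35)] = ½[6.72296 + 16.3541] = 11.5385.
Integral + boundary = 358.007.
k=1: B_{2}/(2)! × [f^{(1)}(35) − f^{(1)}(8)] = 1/12 × (0.111736 − 0.694219) = -0.0485402.
Running total after k=1: 357.958.
k=2: B_{4}/(4)! × [f^{(3)}(35) − f^{(3)}(8)] = −1/720 × (0.000494450 − 0.00112238) = 8.72127e-07.

S_2 ≈ 357.958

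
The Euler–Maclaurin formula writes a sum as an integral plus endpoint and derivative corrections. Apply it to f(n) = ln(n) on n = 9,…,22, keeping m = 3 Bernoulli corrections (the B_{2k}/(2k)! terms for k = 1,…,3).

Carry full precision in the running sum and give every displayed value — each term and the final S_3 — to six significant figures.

S_3 ≈ 37.8666

Integral: ∫_9^22 ln(x) dx = 35.2279.
Boundary: ½(f(9) + f(22)) = ½(2.19722 + 3.09104) = 2.64413.
So far: 37.8720.
Correction k=1: B_{2}/2! · (f^{(1)}(22) − f^{(1)}(9)) = 1/12 · (0.0454545 − 0.111111) = -0.00547138.
Running total after k=1: 37.8666.
Correction k=2: B_{4}/4! · (f^{(3)}(22) − f^{(3)}(9)) = −1/720 · (0.000187829 − 0.00274348) = 3.54952e-06.
Running total after k=2: 37.8666.
Correction k=3: B_{6}/6! · (f^{(5)}(22) − f^{(5)}(9)) = 1/30240 · (4.65691e-06 − 0.000406442) = -1.32865e-08.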